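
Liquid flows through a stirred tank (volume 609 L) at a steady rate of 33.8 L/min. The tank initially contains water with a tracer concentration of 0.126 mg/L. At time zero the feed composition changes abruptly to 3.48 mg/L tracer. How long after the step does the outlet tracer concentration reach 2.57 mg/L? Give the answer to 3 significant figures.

Transient balance on the dissolved component: V dC/dt = Q(C_in − C), so τ = V/Q = 18.018 min.
C(t) = C_in + (C₀ − C_in) e^(−t/τ). Set C = 2.57 and solve for t:
e^(−t/τ) = (C − C_in)/(C₀ − C_in) = (2.57 − 3.48)/(0.126 − 3.48) = 0.27132
t = −τ ln(…) = 18.018 × 1.3045 = 23.504 min.

23.5 min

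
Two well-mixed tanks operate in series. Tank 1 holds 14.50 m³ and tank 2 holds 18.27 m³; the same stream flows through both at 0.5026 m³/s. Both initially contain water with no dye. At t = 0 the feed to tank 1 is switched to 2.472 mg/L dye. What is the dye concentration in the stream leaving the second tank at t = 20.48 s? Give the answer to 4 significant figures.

Time constants: τᵢ = Vᵢ/Q for each well-mixed tank.
τ₁ = 14.50/0.5026 = 28.8500 s; τ₂ = 18.27/0.5026 = 36.3510 s.
Solving the cascade with C₁(0)=C₂(0)=0 gives C₂(t) = C_in[1 − (τ₁ e^(−t/τ₁) − τ₂ e^(−t/τ₂))/(τ₁ − τ₂)].
At t = 20.48: e^(−t/τ₁) = 0.491704, e^(−t/τ₂) = 0.569272.
C₂ = 2.472·[1 − (28.8500·0.491704 − 36.3510·0.569272)/(-7.50099)] = 2.472·0.132386 = 0.327258 mg/L.

0.3273 mg/L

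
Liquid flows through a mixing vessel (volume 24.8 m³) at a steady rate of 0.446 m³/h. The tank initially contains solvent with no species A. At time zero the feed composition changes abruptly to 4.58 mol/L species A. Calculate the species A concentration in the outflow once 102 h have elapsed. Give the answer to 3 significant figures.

3.85 mol/L

Mass balance on the solute (V constant): V dC/dt = Q(C_in − C).
So dC/dt = (C_in − C)/τ with τ = V/Q = 24.8/0.446 = 55.605 h.
Integrating: C(t) = C_in + (C₀ − C_in) e^(−t/τ).
C(102) = 4.58 + (0 − 4.58)·e^(−102/55.605) = 4.58 + (-4.5800)·0.15972 = 3.8485 mol/L.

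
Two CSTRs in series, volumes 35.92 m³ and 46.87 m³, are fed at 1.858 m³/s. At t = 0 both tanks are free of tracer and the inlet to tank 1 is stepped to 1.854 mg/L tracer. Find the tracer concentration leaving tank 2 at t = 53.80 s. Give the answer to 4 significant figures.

Each tank obeys Vᵢ dCᵢ/dt = Q(Cᵢ₋₁ − Cᵢ), so τᵢ = Vᵢ/Q.
τ₁ = 35.92/1.858 = 19.3326 s; τ₂ = 46.87/1.858 = 25.2260 s.
Tank 1: C₁ = C_in(1 − e^(−t/τ₁)). Tank 2 (τ₁ ≠ τ₂): C₂ = C_in[1 − (τ₁ e^(−t/τ₁) − τ₂ e^(−t/τ₂))/(τ₁ − τ₂)].
At t = 53.80: e^(−t/τ₁) = 0.0618612, e^(−t/τ₂) = 0.118515.
C₂ = 1.854·[1 − (19.3326·0.0618612 − 25.2260·0.118515)/(-5.89343)] = 1.854·0.695640 = 1.28972 mg/L.

1.290 mg/L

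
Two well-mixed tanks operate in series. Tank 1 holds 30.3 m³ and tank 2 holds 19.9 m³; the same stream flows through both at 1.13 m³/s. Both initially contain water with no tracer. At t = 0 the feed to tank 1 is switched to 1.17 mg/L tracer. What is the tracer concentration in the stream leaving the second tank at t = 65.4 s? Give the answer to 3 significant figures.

Time constants: τᵢ = Vᵢ/Q for each well-mixed tank.
τ₁ = 30.3/1.13 = 26.814 s; τ₂ = 19.9/1.13 = 17.611 s.
Solving the cascade with C₁(0)=C₂(0)=0 gives C₂(t) = C_in[1 − (τ₁ e^(−t/τ₁) − τ₂ e^(−t/τ₂))/(τ₁ − τ₂)].
At t = 65.4: e^(−t/τ₁) = 0.087247, e^(−t/τ₂) = 0.024388.
C₂ = 1.17·[1 − (26.814·0.087247 − 17.611·0.024388)/(9.2035)] = 1.17·0.79247 = 0.92719 mg/L.

0.927 mg/L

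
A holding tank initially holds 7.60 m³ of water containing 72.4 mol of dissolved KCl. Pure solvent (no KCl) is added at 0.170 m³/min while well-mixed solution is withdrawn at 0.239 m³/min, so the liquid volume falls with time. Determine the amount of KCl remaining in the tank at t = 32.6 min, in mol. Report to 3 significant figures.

21.5 mol

Total volume: dV/dt = Q_in − Q_out = -0.069000 m³/min, so V(t) = 7.60 − 0.069000 t and V(32.6) = 5.3506 m³.
Solute balance: dm/dt = 0 − Q_out C = −Q_out m/V(t).
Separate: dm/m = −Q_out dt/V(t) ⇒ ln(m/m₀) = −(Q_out/(Q_in−Q_out)) ln(V/V₀).
m = m₀ (V₀/V)^(Q_out/(Q_in−Q_out)) = 72.4 × (7.60/5.3506)^(-3.4638) = 21.469 mol.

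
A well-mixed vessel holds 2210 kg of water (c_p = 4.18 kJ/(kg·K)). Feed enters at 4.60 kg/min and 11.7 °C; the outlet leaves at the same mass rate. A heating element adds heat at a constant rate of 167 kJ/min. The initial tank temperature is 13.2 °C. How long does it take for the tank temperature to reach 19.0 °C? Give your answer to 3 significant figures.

791 min

Unsteady energy balance on the tank contents: M c_p dT/dt = ṁ c_p (T_in − T) + 167.
τ = M/ṁ = 480.43 min; T_ss = T_in + Q̇/(ṁ c_p) = 20.385 °C.
T(t) = T_ss + (T₀ − T_ss) e^(−t/τ). Set T = 19.0:
e^(−t/τ) = (19.0 − 20.385)/(13.2 − 20.385) = 0.19279
t = −480.43 · ln(0.19279) = 790.87 min.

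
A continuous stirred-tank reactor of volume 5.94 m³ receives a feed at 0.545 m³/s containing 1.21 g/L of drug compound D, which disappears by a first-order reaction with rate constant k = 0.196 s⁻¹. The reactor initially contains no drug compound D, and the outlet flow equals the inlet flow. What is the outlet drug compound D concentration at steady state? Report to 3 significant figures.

0.386 g/L

Accumulation = in − out − consumed: V dC/dt = Q C_in − Q C − k V C.
At steady state: 0 = Q C_in − (Q + kV) C_ss, so C_ss = Q C_in/(Q + kV).
C_ss = 0.545·1.21/(0.545 + 0.196·5.94) = 0.65945/1.7092 = 0.38581 g/L.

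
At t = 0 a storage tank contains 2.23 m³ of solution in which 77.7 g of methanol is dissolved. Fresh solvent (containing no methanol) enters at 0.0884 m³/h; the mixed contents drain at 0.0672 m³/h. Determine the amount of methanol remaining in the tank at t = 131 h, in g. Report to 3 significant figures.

5.98 g

Let m(t) be the amount of methanol. Volume: V(t) = V₀ + (Q_in − Q_out) t = 2.23 + 0.021200 t; V(131) = 5.0072 m³.
Species balance (pure solvent in): dm/dt = −Q_out · m/V(t).
dm/m = −Q_out dt/(V₀ + 0.021200 t); integrating gives ln(m/m₀) = −(Q_out/(Q_in−Q_out)) ln(V/V₀).
m = m₀ (V₀/V)^(Q_out/(Q_in−Q_out)) = 77.7 × (2.23/5.0072)^(3.1698) = 5.9827 g.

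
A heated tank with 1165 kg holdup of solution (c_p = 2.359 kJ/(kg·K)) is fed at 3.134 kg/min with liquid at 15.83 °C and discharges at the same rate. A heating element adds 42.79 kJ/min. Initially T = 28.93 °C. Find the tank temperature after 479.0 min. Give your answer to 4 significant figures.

M c_p dT/dt = ṁ c_p (T_in − T) + Q̇.
Rearrange: dT/dt = (T_ss − T)/τ with τ = M/ṁ = 371.729 min and T_ss = T_in + Q̇/(ṁ c_p) = 21.6178 °C.
This is linear first-order; T(t) = T_ss + (T₀ − T_ss) e^(−t/τ).
T(479.0) = 21.6178 + (7.31218)·e^(−479.0/371.729) = 21.6178 + (7.31218)·0.275664 = 23.6335 °C.

23.63 °C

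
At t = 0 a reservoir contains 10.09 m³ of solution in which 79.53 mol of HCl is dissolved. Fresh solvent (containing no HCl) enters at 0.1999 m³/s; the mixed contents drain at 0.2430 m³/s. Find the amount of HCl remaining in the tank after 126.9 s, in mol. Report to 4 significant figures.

0.9731 mol

Let m(t) be the amount of HCl. Volume: V(t) = V₀ + (Q_in − Q_out) t = 10.09 − 0.0431000 t; V(126.9) = 4.62061 m³.
Species balance (pure solvent in): dm/dt = −Q_out · m/V(t).
dm/m = −Q_out dt/(V₀ − 0.0431000 t); integrating gives ln(m/m₀) = −(Q_out/(Q_in−Q_out)) ln(V/V₀).
m = m₀ (V₀/V)^(Q_out/(Q_in−Q_out)) = 79.53 × (10.09/4.62061)^(-5.63805) = 0.973083 mol.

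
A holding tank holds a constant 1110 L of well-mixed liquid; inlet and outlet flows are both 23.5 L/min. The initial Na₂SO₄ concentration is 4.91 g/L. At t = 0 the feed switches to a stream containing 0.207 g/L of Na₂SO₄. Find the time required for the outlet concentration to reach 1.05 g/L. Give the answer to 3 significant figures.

81.2 min

Species balance on the tank: V dC/dt = Q(C_in − C), so τ = V/Q = 47.234 min.
C(t) = C_in + (C₀ − C_in) e^(−t/τ). Set C = 1.05 and solve for t:
e^(−t/τ) = (C − C_in)/(C₀ − C_in) = (1.05 − 0.207)/(4.91 − 0.207) = 0.17925
t = −τ ln(…) = 47.234 × 1.7190 = 81.195 min.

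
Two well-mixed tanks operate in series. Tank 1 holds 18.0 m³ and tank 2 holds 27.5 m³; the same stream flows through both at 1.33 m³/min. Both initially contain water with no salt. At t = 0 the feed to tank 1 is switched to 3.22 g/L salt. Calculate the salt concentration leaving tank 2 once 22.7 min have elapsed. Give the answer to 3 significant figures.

1.25 g/L

Each tank obeys Vᵢ dCᵢ/dt = Q(Cᵢ₋₁ − Cᵢ), so τᵢ = Vᵢ/Q.
τ₁ = 18.0/1.33 = 13.534 min; τ₂ = 27.5/1.33 = 20.677 min.
Solving the cascade with C₁(0)=C₂(0)=0 gives C₂(t) = C_in[1 − (τ₁ e^(−t/τ₁) − τ₂ e^(−t/τ₂))/(τ₁ − τ₂)].
At t = 22.7: e^(−t/τ₁) = 0.18688, e^(−t/τ₂) = 0.33359.
C₂ = 3.22·[1 − (13.534·0.18688 − 20.677·0.33359)/(-7.1429)] = 3.22·0.38845 = 1.2508 g/L.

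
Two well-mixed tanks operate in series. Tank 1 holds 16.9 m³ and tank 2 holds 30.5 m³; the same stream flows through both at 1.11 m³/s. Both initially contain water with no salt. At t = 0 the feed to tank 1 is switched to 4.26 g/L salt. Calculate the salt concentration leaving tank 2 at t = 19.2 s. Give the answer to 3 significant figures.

Species balance on tank i: dCᵢ/dt = (Cᵢ₋₁ − Cᵢ)/τᵢ with τᵢ = Vᵢ/Q.
τ₁ = 16.9/1.11 = 15.225 s; τ₂ = 30.5/1.11 = 27.477 s.
Solving the cascade with C₁(0)=C₂(0)=0 gives C₂(t) = C_in[1 − (τ₁ e^(−t/τ₁) − τ₂ e^(−t/τ₂))/(τ₁ − τ₂)].
At t = 19.2: e^(−t/τ₁) = 0.28335, e^(−t/τ₂) = 0.49720.
C₂ = 4.26·[1 − (15.225·0.28335 − 27.477·0.49720)/(-12.252)] = 4.26·0.23705 = 1.0098 g/L.

1.01 g/L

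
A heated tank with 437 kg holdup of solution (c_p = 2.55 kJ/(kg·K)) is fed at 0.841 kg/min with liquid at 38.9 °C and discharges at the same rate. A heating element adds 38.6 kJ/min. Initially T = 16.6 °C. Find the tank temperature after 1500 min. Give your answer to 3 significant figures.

Energy balance: M c_p dT/dt = ṁ c_p (T_in − T) + 38.6.
Rearrange: dT/dt = (T_ss − T)/τ with τ = M/ṁ = 519.62 min and T_ss = T_in + Q̇/(ṁ c_p) = 56.899 °C.
T approaches T_ss exponentially: T(t) = T_ss + (T₀ − T_ss) e^(−t/τ).
T(1500) = 56.899 + (-40.299)·e^(−1500/519.62) = 56.899 + (-40.299)·0.055758 = 54.652 °C.

54.7 °C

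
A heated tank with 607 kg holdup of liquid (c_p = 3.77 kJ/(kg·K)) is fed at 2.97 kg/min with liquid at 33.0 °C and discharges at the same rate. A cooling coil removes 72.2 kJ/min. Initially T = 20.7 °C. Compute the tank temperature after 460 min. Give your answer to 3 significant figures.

25.9 °C

M c_p dT/dt = ṁ c_p (T_in − T) − Q̇.
τ = M/ṁ = 204.38 min; T_ss = T_in − Q̇/(ṁ c_p) = 33.0 − 72.2/(2.97·3.77) = 26.552 °C.
This is linear first-order; T(t) = T_ss + (T₀ − T_ss) e^(−t/τ).
T(460) = 26.552 + (-5.8518)·e^(−460/204.38) = 26.552 + (-5.8518)·0.10532 = 25.935 °C.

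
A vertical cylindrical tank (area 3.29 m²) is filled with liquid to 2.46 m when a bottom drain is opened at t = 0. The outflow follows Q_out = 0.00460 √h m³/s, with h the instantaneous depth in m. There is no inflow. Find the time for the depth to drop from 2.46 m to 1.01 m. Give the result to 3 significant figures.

With no inflow, A dh/dt = −0.00460 √h.
Separate and integrate: 2(√h − √h₀) = −(0.00460/A) t.
t = 2A(√h₀ − √h)/0.00460 = 2·3.29·(√2.46 − √1.01)/0.00460
  = 6.5800 × (1.5684 − 1.0050) / 0.00460 = 805.98 s.

806 s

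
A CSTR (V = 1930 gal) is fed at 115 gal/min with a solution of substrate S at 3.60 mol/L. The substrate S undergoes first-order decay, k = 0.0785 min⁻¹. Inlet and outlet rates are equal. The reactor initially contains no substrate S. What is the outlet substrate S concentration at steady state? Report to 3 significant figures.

1.55 mol/L

V dC/dt = Q(C_in − C) − k V C.
At steady state: 0 = Q C_in − (Q + kV) C_ss, so C_ss = Q C_in/(Q + kV).
C_ss = 115·3.60/(115 + 0.0785·1930) = 414.00/266.50 = 1.5534 mol/L.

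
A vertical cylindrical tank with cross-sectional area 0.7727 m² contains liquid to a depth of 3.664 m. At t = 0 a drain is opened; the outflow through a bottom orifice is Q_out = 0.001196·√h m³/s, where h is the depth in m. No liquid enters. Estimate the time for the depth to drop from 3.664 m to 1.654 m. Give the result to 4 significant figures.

A dh/dt = −Q_out = −0.001196 √h.
Separate and integrate: 2(√h − √h₀) = −(0.001196/A) t.
t = 2A(√h₀ − √h)/0.001196 = 2·0.7727·(√3.664 − √1.654)/0.001196
  = 1.54540 × (1.91416 − 1.28608) / 0.001196 = 811.566 s.

811.6 s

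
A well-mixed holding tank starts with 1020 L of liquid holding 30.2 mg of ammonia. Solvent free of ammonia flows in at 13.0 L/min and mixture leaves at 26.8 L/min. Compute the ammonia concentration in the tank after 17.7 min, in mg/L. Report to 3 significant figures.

Let m(t) be the amount of ammonia. Volume: V(t) = V₀ + (Q_in − Q_out) t = 1020 − 13.800 t; V(17.7) = 775.74 L.
No ammonia enters, so dm/dt = −Q_out · (m/V).
dm/m = −Q_out dt/(V₀ − 13.800 t); integrating gives ln(m/m₀) = −(Q_out/(Q_in−Q_out)) ln(V/V₀).
m = m₀ (V₀/V)^(Q_out/(Q_in−Q_out)) = 30.2 × (1020/775.74)^(-1.9420) = 17.747 mg.
C = m/V = 17.747/775.74 = 0.022878 mg/L.

0.0229 mg/L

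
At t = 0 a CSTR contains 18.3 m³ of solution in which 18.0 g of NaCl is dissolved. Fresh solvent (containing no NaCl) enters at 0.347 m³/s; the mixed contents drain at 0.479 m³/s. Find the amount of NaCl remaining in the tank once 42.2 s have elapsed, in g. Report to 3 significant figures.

Let m(t) be the amount of NaCl. Volume: V(t) = V₀ + (Q_in − Q_out) t = 18.3 − 0.13200 t; V(42.2) = 12.730 m³.
Solute balance: dm/dt = 0 − Q_out C = −Q_out m/V(t).
Separate: dm/m = −Q_out dt/V(t) ⇒ ln(m/m₀) = −(Q_out/(Q_in−Q_out)) ln(V/V₀).
m = m₀ (V₀/V)^(Q_out/(Q_in−Q_out)) = 18.0 × (18.3/12.730)^(-3.6288) = 4.8222 g.

4.82 g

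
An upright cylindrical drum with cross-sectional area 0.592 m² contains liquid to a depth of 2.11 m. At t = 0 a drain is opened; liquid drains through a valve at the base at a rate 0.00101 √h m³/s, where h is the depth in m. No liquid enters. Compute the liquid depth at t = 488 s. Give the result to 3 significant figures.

Volume balance on the tank: A dh/dt = −0.00101 √h.
Separate and integrate: 2(√h − √h₀) = −(0.00101/A) t.
√h = √2.11 − 0.00101·488/(2·0.592) = 1.4526 − 0.41628 = 1.0363.
h = 1.0363² = 1.0739 m.

1.07 m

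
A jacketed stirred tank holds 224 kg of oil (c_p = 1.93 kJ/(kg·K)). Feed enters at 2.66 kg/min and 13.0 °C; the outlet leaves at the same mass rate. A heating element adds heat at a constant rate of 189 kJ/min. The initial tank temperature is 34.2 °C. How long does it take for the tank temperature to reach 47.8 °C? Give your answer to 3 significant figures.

Energy balance: M c_p dT/dt = ṁ c_p (T_in − T) + 189.
τ = M/ṁ = 84.211 min; T_ss = T_in + Q̇/(ṁ c_p) = 49.815 °C.
T(t) = T_ss + (T₀ − T_ss) e^(−t/τ). Set T = 47.8:
e^(−t/τ) = (47.8 − 49.815)/(34.2 − 49.815) = 0.12903
t = −84.211 · ln(0.12903) = 172.44 min.

172 min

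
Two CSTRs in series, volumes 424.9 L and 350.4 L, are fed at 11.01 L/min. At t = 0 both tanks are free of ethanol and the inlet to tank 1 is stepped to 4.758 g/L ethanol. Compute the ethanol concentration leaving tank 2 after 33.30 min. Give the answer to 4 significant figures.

Time constants: τᵢ = Vᵢ/Q for each well-mixed tank.
τ₁ = 424.9/11.01 = 38.5922 min; τ₂ = 350.4/11.01 = 31.8256 min.
Solving the cascade with C₁(0)=C₂(0)=0 gives C₂(t) = C_in[1 − (τ₁ e^(−t/τ₁) − τ₂ e^(−t/τ₂))/(τ₁ − τ₂)].
At t = 33.30: e^(−t/τ₁) = 0.421950, e^(−t/τ₂) = 0.351225.
C₂ = 4.758·[1 − (38.5922·0.421950 − 31.8256·0.351225)/(6.76658)] = 4.758·0.245408 = 1.16765 g/L.

1.168 g/L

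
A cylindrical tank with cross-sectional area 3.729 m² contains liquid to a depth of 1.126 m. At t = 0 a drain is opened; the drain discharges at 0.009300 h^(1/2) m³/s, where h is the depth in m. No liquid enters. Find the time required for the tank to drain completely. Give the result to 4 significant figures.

Mass balance (ρ constant): A dh/dt = −0.009300 √h.
∫ h^(−1/2) dh = −(0.009300/A) ∫ dt, giving 2√h = 2√h₀ − (0.009300/A) t.
Tank is empty when √h = 0: t_empty = 2A√h₀/0.009300.
t_empty = 2·3.729·√1.126/0.009300 = 7.45800·1.06113/0.009300 = 850.959 s.

851.0 s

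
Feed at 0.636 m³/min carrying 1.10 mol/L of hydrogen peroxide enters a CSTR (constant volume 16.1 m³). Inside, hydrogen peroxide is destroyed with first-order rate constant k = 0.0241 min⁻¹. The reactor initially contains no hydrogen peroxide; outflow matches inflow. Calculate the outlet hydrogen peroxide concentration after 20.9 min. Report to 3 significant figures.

0.502 mol/L

Species balance: V dC/dt = Q C_in − Q C − k V C.
This is linear with rate a = Q/V + k = 0.063603 min⁻¹.
C_ss = Q C_in/(Q + kV) = 0.68320 mol/L; C(t) = C_ss + (C₀ − C_ss) e^(−a t).
C(20.9) = 0.68320 + (-0.68320)·e^(−0.063603·20.9) = 0.68320 + (-0.68320)·0.26466 = 0.50238 mol/L.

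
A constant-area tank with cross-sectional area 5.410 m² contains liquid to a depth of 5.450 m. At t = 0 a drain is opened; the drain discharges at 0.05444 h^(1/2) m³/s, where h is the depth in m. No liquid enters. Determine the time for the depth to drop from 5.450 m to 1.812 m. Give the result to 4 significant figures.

Mass balance (ρ constant): A dh/dt = −0.05444 √h.
This is separable: 2 d(√h)/dt = −0.05444/A, so √h = √h₀ − (0.05444/(2A)) t.
t = 2A(√h₀ − √h)/0.05444 = 2·5.410·(√5.450 − √1.812)/0.05444
  = 10.8200 × (2.33452 − 1.34611) / 0.05444 = 196.449 s.

196.4 s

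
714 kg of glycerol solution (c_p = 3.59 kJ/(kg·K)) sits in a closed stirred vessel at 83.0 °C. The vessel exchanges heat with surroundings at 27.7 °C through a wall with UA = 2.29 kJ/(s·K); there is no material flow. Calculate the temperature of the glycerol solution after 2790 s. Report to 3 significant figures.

32.3 °C

Energy balance: M c_p dT/dt = −UA(T − T_amb).
dT/dt = (T_ss − T)/τ with T_ss = T_amb = 27.700 °C, τ = M c_p/UA = 714·3.59/2.29 = 1119.3 s.
T approaches T_ss exponentially: T(t) = T_ss + (T₀ − T_ss) e^(−t/τ).
T(2790) = 27.700 + (55.300)·0.082697 = 32.273 °C.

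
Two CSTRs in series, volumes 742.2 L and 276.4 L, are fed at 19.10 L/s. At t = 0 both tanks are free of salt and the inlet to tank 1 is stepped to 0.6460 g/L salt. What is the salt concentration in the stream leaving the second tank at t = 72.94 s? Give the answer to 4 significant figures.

Each tank obeys Vᵢ dCᵢ/dt = Q(Cᵢ₋₁ − Cᵢ), so τᵢ = Vᵢ/Q.
τ₁ = 742.2/19.10 = 38.8586 s; τ₂ = 276.4/19.10 = 14.4712 s.
Tank 1: C₁ = C_in(1 − e^(−t/τ₁)). Tank 2 (τ₁ ≠ τ₂): C₂ = C_in[1 − (τ₁ e^(−t/τ₁) − τ₂ e^(−t/τ₂))/(τ₁ − τ₂)].
At t = 72.94: e^(−t/τ₁) = 0.153039, e^(−t/τ₂) = 0.00647145.
C₂ = 0.6460·[1 − (38.8586·0.153039 − 14.4712·0.00647145)/(24.3874)] = 0.6460·0.759989 = 0.490953 g/L.

0.4910 g/L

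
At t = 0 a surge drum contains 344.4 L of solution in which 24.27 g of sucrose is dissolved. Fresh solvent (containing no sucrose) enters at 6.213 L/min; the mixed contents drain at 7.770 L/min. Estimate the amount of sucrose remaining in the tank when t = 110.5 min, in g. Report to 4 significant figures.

Total volume: dV/dt = Q_in − Q_out = -1.55700 L/min, so V(t) = 344.4 − 1.55700 t and V(110.5) = 172.352 L.
Species balance (pure solvent in): dm/dt = −Q_out · m/V(t).
dm/m = −Q_out dt/(V₀ − 1.55700 t); integrating gives ln(m/m₀) = −(Q_out/(Q_in−Q_out)) ln(V/V₀).
m = m₀ (V₀/V)^(Q_out/(Q_in−Q_out)) = 24.27 × (344.4/172.352)^(-4.99037) = 0.766877 g.

0.7669 g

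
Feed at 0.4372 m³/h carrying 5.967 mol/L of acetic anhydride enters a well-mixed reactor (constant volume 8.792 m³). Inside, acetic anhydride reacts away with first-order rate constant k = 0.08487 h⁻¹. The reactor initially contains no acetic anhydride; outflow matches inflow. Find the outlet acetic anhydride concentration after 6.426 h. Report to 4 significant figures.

Accumulation = in − out − consumed: V dC/dt = Q C_in − Q C − k V C.
dC/dt = (Q/V) C_in − (Q/V + k) C; effective rate a = Q/V + k = 0.0497270 + 0.08487 = 0.134597 h⁻¹.
C_ss = Q C_in/(Q + kV) = 2.20451 mol/L; C(t) = C_ss + (C₀ − C_ss) e^(−a t).
C(6.426) = 2.20451 + (-2.20451)·e^(−0.134597·6.426) = 2.20451 + (-2.20451)·0.421085 = 1.27623 mol/L.

1.276 mol/L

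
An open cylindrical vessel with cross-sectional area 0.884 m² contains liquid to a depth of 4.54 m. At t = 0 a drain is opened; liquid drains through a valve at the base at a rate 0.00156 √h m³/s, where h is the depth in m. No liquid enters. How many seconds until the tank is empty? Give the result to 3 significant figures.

A dh/dt = −Q_out = −0.00156 √h.
∫ h^(−1/2) dh = −(0.00156/A) ∫ dt, giving 2√h = 2√h₀ − (0.00156/A) t.
Set h = 0: 2√h₀ = (0.00156/A) t_empty ⇒ t_empty = 2A√h₀/0.00156.
t_empty = 2·0.884·√4.54/0.00156 = 1.7680·2.1307/0.00156 = 2414.8 s.

2410 s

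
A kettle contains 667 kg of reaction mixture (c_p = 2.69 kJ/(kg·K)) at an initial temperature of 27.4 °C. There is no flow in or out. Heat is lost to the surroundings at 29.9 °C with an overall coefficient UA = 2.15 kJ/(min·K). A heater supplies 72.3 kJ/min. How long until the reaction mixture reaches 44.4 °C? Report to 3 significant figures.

531 min

M c_p dT/dt = −UA(T − T_amb) + Q̇.
τ = M c_p/UA = 834.53 min; T_ss = T_amb + Q̇/UA = 29.9 + 72.3/2.15 = 63.528 °C.
T(t) = T_ss + (T₀ − T_ss)e^(−t/τ); set T = 44.4:
t = −τ ln[(T − T_ss)/(T₀ − T_ss)] = −834.53 · ln(0.52945) = 530.69 min.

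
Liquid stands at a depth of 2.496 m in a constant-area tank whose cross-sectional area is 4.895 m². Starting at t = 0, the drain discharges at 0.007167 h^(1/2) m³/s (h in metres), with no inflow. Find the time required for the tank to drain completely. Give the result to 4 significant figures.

2158 s

A dh/dt = −Q_out = −0.007167 √h.
∫ h^(−1/2) dh = −(0.007167/A) ∫ dt, giving 2√h = 2√h₀ − (0.007167/A) t.
Tank is empty when √h = 0: t_empty = 2A√h₀/0.007167.
t_empty = 2·4.895·√2.496/0.007167 = 9.79000·1.57987/0.007167 = 2158.08 s.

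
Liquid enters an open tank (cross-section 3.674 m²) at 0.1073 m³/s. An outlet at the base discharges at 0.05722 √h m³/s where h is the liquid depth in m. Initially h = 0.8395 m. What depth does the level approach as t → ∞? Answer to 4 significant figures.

Volume balance on the tank: A dh/dt = Q_in − 0.05722 √h. At steady state dh/dt = 0:
Q_in = 0.05722 √h_ss ⇒ √h_ss = 0.1073/0.05722 = 1.87522.
h_ss = 1.87522² = 3.51644 m. (Since h₀ = 0.8395 m < h_ss, the level will rise toward this value.)

3.516 m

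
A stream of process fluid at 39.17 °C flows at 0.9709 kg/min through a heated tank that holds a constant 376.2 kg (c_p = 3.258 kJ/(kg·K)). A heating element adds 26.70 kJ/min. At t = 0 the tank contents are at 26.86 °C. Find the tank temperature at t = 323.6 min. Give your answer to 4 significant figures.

38.61 °C

First-law balance (no shaft work): M c_p dT/dt = ṁ c_p (T_in − T) + 26.70.
Rearrange: dT/dt = (T_ss − T)/τ with τ = M/ṁ = 387.476 min and T_ss = T_in + Q̇/(ṁ c_p) = 47.6108 °C.
Integrating: T(t) = T_ss + (T₀ − T_ss) e^(−t/τ).
T(323.6) = 47.6108 + (-20.7508)·e^(−323.6/387.476) = 47.6108 + (-20.7508)·0.433810 = 38.6089 °C.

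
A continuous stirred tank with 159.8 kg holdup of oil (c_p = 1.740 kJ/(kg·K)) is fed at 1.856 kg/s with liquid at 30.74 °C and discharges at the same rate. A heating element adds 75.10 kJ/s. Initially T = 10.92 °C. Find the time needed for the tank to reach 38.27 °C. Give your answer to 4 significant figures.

M c_p dT/dt = ṁ c_p (T_in − T) + Q̇.
τ = M/ṁ = 86.0991 s; T_ss = T_in + Q̇/(ṁ c_p) = 53.9948 °C.
T(t) = T_ss + (T₀ − T_ss) e^(−t/τ). Set T = 38.27:
e^(−t/τ) = (38.27 − 53.9948)/(10.92 − 53.9948) = 0.365058
t = −86.0991 · ln(0.365058) = 86.7620 s.

86.76 s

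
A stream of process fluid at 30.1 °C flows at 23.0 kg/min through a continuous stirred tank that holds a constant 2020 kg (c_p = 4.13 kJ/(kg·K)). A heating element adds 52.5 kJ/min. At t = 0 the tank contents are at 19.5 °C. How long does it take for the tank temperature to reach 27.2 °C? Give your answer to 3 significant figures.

103 min

Energy balance: M c_p dT/dt = ṁ c_p (T_in − T) + 52.5.
τ = M/ṁ = 87.826 min; T_ss = T_in + Q̇/(ṁ c_p) = 30.653 °C.
T(t) = T_ss + (T₀ − T_ss) e^(−t/τ). Set T = 27.2:
e^(−t/τ) = (27.2 − 30.653)/(19.5 − 30.653) = 0.30958
t = −87.826 · ln(0.30958) = 102.98 min.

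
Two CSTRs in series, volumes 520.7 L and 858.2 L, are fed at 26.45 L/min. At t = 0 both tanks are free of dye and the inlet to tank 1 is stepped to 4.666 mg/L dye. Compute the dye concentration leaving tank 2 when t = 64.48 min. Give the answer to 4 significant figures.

Species balance on tank i: dCᵢ/dt = (Cᵢ₋₁ − Cᵢ)/τᵢ with τᵢ = Vᵢ/Q.
τ₁ = 520.7/26.45 = 19.6862 min; τ₂ = 858.2/26.45 = 32.4461 min.
Tank 1: C₁ = C_in(1 − e^(−t/τ₁)). Tank 2 (τ₁ ≠ τ₂): C₂ = C_in[1 − (τ₁ e^(−t/τ₁) − τ₂ e^(−t/τ₂))/(τ₁ − τ₂)].
At t = 64.48: e^(−t/τ₁) = 0.0378021, e^(−t/τ₂) = 0.137066.
C₂ = 4.666·[1 − (19.6862·0.0378021 − 32.4461·0.137066)/(-12.7599)] = 4.666·0.709789 = 3.31187 mg/L.

3.312 mg/L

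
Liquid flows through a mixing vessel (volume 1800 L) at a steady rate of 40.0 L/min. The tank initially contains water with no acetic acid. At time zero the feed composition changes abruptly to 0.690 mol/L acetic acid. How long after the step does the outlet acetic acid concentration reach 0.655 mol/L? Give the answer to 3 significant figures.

134 min

Accumulation = in − out for the solute gives V dC/dt = Q(C_in − C), so τ = V/Q = 45.000 min.
C(t) = C_in + (C₀ − C_in) e^(−t/τ). Set C = 0.655 and solve for t:
e^(−t/τ) = (C − C_in)/(C₀ − C_in) = (0.655 − 0.690)/(0 − 0.690) = 0.050725
t = −τ ln(…) = 45.000 × 2.9813 = 134.16 min.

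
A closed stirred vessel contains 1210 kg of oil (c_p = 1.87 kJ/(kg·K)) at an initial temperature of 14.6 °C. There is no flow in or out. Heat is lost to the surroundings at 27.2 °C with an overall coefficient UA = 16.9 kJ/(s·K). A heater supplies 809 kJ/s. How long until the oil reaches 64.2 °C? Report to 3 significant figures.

M c_p dT/dt = −UA(T − T_amb) + Q̇.
τ = M c_p/UA = 133.89 s; T_ss = T_amb + Q̇/UA = 27.2 + 809/16.9 = 75.070 °C.
T(t) = T_ss + (T₀ − T_ss)e^(−t/τ); set T = 64.2:
t = −τ ln[(T − T_ss)/(T₀ − T_ss)] = −133.89 · ln(0.17976) = 229.77 s.

230 s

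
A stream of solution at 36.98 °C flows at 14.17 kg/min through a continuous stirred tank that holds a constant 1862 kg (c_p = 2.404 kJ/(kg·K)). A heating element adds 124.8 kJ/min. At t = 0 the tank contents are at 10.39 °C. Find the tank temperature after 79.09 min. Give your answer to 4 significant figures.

M c_p dT/dt = ṁ c_p (T_in − T) + Q̇.
Rearrange: dT/dt = (T_ss − T)/τ with τ = M/ṁ = 131.404 min and T_ss = T_in + Q̇/(ṁ c_p) = 40.6436 °C.
Integrating: T(t) = T_ss + (T₀ − T_ss) e^(−t/τ).
T(79.09) = 40.6436 + (-30.2536)·e^(−79.09/131.404) = 40.6436 + (-30.2536)·0.547779 = 24.0713 °C.

24.07 °C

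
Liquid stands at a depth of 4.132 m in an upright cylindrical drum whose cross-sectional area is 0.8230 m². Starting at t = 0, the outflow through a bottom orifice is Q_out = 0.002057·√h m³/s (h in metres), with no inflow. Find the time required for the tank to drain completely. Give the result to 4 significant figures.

With no inflow, A dh/dt = −0.002057 √h.
∫ h^(−1/2) dh = −(0.002057/A) ∫ dt, giving 2√h = 2√h₀ − (0.002057/A) t.
Tank is empty when √h = 0: t_empty = 2A√h₀/0.002057.
t_empty = 2·0.8230·√4.132/0.002057 = 1.64600·2.03273/0.002057 = 1626.58 s.

1627 s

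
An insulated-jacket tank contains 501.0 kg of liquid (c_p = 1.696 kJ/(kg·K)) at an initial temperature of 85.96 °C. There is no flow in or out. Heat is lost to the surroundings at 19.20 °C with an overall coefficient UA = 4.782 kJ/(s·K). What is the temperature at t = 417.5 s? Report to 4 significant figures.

M c_p dT/dt = −UA(T − T_amb).
dT/dt = (T_ss − T)/τ with T_ss = T_amb = 19.2000 °C, τ = M c_p/UA = 501.0·1.696/4.782 = 177.686 s.
This is linear first-order; T(t) = T_ss + (T₀ − T_ss) e^(−t/τ).
T(417.5) = 19.2000 + (66.7600)·0.0954029 = 25.5691 °C.

25.57 °C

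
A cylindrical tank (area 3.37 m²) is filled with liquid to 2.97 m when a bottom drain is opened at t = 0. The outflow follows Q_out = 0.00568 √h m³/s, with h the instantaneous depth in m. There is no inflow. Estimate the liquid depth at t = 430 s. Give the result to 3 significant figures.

With no inflow, A dh/dt = −0.00568 √h.
∫ h^(−1/2) dh = −(0.00568/A) ∫ dt, giving 2√h = 2√h₀ − (0.00568/A) t.
√h = √2.97 − 0.00568·430/(2·3.37) = 1.7234 − 0.36237 = 1.3610.
h = 1.3610² = 1.8523 m.

1.85 m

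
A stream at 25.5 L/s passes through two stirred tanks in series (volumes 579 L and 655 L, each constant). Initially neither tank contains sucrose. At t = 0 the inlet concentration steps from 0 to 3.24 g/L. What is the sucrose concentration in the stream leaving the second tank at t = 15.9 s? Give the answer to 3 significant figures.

Each tank obeys Vᵢ dCᵢ/dt = Q(Cᵢ₋₁ − Cᵢ), so τᵢ = Vᵢ/Q.
τ₁ = 579/25.5 = 22.706 s; τ₂ = 655/25.5 = 25.686 s.
Tank 1: C₁ = C_in(1 − e^(−t/τ₁)). Tank 2 (τ₁ ≠ τ₂): C₂ = C_in[1 − (τ₁ e^(−t/τ₁) − τ₂ e^(−t/τ₂))/(τ₁ − τ₂)].
At t = 15.9: e^(−t/τ₁) = 0.49646, e^(−t/τ₂) = 0.53848.
C₂ = 3.24·[1 − (22.706·0.49646 − 25.686·0.53848)/(-2.9804)] = 3.24·0.14138 = 0.45807 g/L.

0.458 g/L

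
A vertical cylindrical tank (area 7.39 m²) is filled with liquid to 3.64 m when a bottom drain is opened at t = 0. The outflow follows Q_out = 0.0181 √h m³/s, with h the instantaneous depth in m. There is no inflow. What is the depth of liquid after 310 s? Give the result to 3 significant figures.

Accumulation of liquid (constant cross-section A): A dh/dt = −0.0181 √h.
∫ h^(−1/2) dh = −(0.0181/A) ∫ dt, giving 2√h = 2√h₀ − (0.0181/A) t.
√h = √3.64 − 0.0181·310/(2·7.39) = 1.9079 − 0.37963 = 1.5282.
h = 1.5282² = 2.3355 m.

2.34 m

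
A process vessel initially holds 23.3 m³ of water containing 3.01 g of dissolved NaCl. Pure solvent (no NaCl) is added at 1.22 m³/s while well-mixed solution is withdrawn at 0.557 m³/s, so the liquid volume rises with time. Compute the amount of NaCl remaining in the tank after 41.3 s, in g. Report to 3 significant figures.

1.57 g

Let m(t) be the amount of NaCl. Volume: V(t) = V₀ + (Q_in − Q_out) t = 23.3 + 0.66300 t; V(41.3) = 50.682 m³.
Species balance (pure solvent in): dm/dt = −Q_out · m/V(t).
dm/m = −Q_out dt/(V₀ + 0.66300 t); integrating gives ln(m/m₀) = −(Q_out/(Q_in−Q_out)) ln(V/V₀).
m = m₀ (V₀/V)^(Q_out/(Q_in−Q_out)) = 3.01 × (23.3/50.682)^(0.84012) = 1.5669 g.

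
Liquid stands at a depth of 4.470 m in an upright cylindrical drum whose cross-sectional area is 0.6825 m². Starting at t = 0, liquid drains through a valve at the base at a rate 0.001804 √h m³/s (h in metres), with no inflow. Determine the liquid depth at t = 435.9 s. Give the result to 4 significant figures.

A dh/dt = −Q_out = −0.001804 √h.
This is separable: 2 d(√h)/dt = −0.001804/A, so √h = √h₀ − (0.001804/(2A)) t.
√h = √4.470 − 0.001804·435.9/(2·0.6825) = 2.11424 − 0.576091 = 1.53815.
h = 1.53815² = 2.36590 m.

2.366 m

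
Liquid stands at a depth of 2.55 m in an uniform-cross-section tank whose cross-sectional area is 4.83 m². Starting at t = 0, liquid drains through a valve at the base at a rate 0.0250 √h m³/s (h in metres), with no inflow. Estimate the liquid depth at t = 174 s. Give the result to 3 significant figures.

Volume balance on the tank: A dh/dt = −0.0250 √h.
∫ h^(−1/2) dh = −(0.0250/A) ∫ dt, giving 2√h = 2√h₀ − (0.0250/A) t.
√h = √2.55 − 0.0250·174/(2·4.83) = 1.5969 − 0.45031 = 1.1466.
h = 1.1466² = 1.3146 m.

1.31 m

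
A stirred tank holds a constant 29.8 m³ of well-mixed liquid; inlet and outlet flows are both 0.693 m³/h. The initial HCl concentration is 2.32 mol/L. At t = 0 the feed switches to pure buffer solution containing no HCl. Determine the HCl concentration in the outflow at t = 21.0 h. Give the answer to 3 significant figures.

1.42 mol/L

Transient balance on the dissolved component: V dC/dt = Q(C_in − C).
Rewrite as dC/dt + C/τ = C_in/τ, τ = V/Q = 43.001 h.
C approaches C_in exponentially: C(t) = C_in + (C₀ − C_in) e^(−t/τ).
C(21.0) = 0 + (2.32 − 0)·e^(−21.0/43.001) = 0 + (2.3200)·0.61363 = 1.4236 mol/L.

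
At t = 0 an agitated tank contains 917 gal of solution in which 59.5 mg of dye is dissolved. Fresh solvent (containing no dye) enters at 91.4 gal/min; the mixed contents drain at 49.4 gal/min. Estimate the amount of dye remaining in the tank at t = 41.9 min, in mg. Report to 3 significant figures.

16.9 mg

Total volume: dV/dt = Q_in − Q_out = 42.000 gal/min, so V(t) = 917 + 42.000 t and V(41.9) = 2676.8 gal.
No dye enters, so dm/dt = −Q_out · (m/V).
dm/m = −Q_out dt/(V₀ + 42.000 t); integrating gives ln(m/m₀) = −(Q_out/(Q_in−Q_out)) ln(V/V₀).
m = m₀ (V₀/V)^(Q_out/(Q_in−Q_out)) = 59.5 × (917/2676.8)^(1.1762) = 16.877 mg.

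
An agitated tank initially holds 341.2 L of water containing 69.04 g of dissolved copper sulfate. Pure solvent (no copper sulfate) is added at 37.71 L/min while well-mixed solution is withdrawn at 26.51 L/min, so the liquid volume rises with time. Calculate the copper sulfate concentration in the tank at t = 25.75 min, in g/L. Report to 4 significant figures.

Let m(t) be the amount of copper sulfate. Volume: V(t) = V₀ + (Q_in − Q_out) t = 341.2 + 11.2000 t; V(25.75) = 629.600 L.
No copper sulfate enters, so dm/dt = −Q_out · (m/V).
dm/m = −Q_out dt/(V₀ + 11.2000 t); integrating gives ln(m/m₀) = −(Q_out/(Q_in−Q_out)) ln(V/V₀).
m = m₀ (V₀/V)^(Q_out/(Q_in−Q_out)) = 69.04 × (341.2/629.600)^(2.36696) = 16.1941 g.
C = m/V = 16.1941/629.600 = 0.0257212 g/L.

0.02572 g/L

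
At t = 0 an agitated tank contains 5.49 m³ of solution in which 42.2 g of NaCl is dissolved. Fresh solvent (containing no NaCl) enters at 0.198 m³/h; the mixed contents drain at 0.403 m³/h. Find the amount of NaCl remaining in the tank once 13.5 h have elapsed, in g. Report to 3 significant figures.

10.6 g

Let m(t) be the amount of NaCl. Volume: V(t) = V₀ + (Q_in − Q_out) t = 5.49 − 0.20500 t; V(13.5) = 2.7225 m³.
No NaCl enters, so dm/dt = −Q_out · (m/V).
Separate: dm/m = −Q_out dt/V(t) ⇒ ln(m/m₀) = −(Q_out/(Q_in−Q_out)) ln(V/V₀).
m = m₀ (V₀/V)^(Q_out/(Q_in−Q_out)) = 42.2 × (5.49/2.7225)^(-1.9659) = 10.629 g.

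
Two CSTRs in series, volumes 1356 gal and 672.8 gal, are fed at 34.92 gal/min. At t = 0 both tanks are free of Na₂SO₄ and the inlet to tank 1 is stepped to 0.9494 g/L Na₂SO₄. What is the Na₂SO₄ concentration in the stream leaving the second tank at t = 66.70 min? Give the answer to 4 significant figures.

0.6405 g/L

Species balance on tank i: dCᵢ/dt = (Cᵢ₋₁ − Cᵢ)/τᵢ with τᵢ = Vᵢ/Q.
τ₁ = 1356/34.92 = 38.8316 min; τ₂ = 672.8/34.92 = 19.2669 min.
Solving the cascade with C₁(0)=C₂(0)=0 gives C₂(t) = C_in[1 − (τ₁ e^(−t/τ₁) − τ₂ e^(−t/τ₂))/(τ₁ − τ₂)].
At t = 66.70: e^(−t/τ₁) = 0.179483, e^(−t/τ₂) = 0.0313702.
C₂ = 0.9494·[1 − (38.8316·0.179483 − 19.2669·0.0313702)/(19.5647)] = 0.9494·0.674658 = 0.640520 g/L.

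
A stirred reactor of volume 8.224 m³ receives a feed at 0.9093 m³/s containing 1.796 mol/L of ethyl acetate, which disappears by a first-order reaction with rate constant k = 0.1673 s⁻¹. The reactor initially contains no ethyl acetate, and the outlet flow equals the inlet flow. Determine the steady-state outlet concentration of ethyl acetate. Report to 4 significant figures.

Species balance: V dC/dt = Q C_in − Q C − k V C.
At steady state: 0 = Q C_in − (Q + kV) C_ss, so C_ss = Q C_in/(Q + kV).
C_ss = 0.9093·1.796/(0.9093 + 0.1673·8.224) = 1.63310/2.28518 = 0.714651 mol/L.

0.7147 mol/L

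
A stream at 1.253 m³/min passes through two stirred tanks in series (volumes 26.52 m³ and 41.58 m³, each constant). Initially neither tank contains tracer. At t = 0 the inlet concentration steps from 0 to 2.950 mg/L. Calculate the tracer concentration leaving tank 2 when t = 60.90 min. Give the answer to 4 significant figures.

Species balance on tank i: dCᵢ/dt = (Cᵢ₋₁ − Cᵢ)/τᵢ with τᵢ = Vᵢ/Q.
τ₁ = 26.52/1.253 = 21.1652 min; τ₂ = 41.58/1.253 = 33.1844 min.
Tank 1: C₁ = C_in(1 − e^(−t/τ₁)). Tank 2 (τ₁ ≠ τ₂): C₂ = C_in[1 − (τ₁ e^(−t/τ₁) − τ₂ e^(−t/τ₂))/(τ₁ − τ₂)].
At t = 60.90: e^(−t/τ₁) = 0.0562829, e^(−t/τ₂) = 0.159581.
C₂ = 2.950·[1 − (21.1652·0.0562829 − 33.1844·0.159581)/(-12.0192)] = 2.950·0.658515 = 1.94262 mg/L.

1.943 mg/L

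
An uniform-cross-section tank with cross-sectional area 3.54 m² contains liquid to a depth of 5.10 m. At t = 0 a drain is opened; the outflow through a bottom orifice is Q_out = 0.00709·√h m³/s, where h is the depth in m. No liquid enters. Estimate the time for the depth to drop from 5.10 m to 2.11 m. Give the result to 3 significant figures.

805 s

Accumulation of liquid (constant cross-section A): A dh/dt = −0.00709 √h.
This is separable: 2 d(√h)/dt = −0.00709/A, so √h = √h₀ − (0.00709/(2A)) t.
t = 2A(√h₀ − √h)/0.00709 = 2·3.54·(√5.10 − √2.11)/0.00709
  = 7.0800 × (2.2583 − 1.4526) / 0.00709 = 804.60 s.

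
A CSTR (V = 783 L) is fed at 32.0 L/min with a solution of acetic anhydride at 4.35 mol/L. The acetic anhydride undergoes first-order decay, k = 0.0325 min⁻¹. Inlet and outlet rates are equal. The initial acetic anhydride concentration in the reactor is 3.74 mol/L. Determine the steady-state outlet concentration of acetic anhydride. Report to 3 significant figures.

Species balance: V dC/dt = Q C_in − Q C − k V C.
Steady state (dC/dt = 0): C_ss = Q C_in/(Q + kV) = C_in/(1 + kV/Q).
C_ss = 32.0·4.35/(32.0 + 0.0325·783) = 139.20/57.448 = 2.4231 mol/L.

2.42 mol/L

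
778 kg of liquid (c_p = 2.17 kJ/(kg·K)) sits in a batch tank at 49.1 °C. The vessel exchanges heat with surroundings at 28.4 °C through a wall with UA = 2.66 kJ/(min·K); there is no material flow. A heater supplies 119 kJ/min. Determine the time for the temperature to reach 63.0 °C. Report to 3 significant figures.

548 min

M c_p dT/dt = −UA(T − T_amb) + Q̇.
τ = M c_p/UA = 634.68 min; T_ss = T_amb + Q̇/UA = 28.4 + 119/2.66 = 73.137 °C.
T(t) = T_ss + (T₀ − T_ss)e^(−t/τ); set T = 63.0:
t = −τ ln[(T − T_ss)/(T₀ − T_ss)] = −634.68 · ln(0.42172) = 547.99 min.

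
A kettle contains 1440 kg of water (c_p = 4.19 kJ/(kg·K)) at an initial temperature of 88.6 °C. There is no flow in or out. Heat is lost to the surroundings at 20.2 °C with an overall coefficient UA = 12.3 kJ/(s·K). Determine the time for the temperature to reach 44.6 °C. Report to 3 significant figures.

M c_p dT/dt = −UA(T − T_amb).
τ = M c_p/UA = 490.54 s; T_ss = T_amb = 20.200 °C.
T(t) = T_ss + (T₀ − T_ss)e^(−t/τ); set T = 44.6:
t = −τ ln[(T − T_ss)/(T₀ − T_ss)] = −490.54 · ln(0.35673) = 505.64 s.

506 s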